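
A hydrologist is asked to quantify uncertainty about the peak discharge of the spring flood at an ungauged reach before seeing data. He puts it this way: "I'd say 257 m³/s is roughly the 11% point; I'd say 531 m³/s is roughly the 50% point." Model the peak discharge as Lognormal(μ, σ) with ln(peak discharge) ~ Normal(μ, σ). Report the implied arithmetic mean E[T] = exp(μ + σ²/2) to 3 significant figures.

E[T] ≈ 633 m³/s

If T ~ Lognormal(μ,σ) then ln T ~ Normal(μ,σ), so the p-quantile of ln T is μ + z_p·σ.
ln(257) = 5.549 and ln(531) = 6.275; z_{0.11} = -1.227, z_{0.5} = 0.
σ = (6.275 − 5.549)/(0 − (-1.227)) = 0.592.
μ = 5.549 − (-1.227)·0.592 = 6.275.
E[T] = exp(μ + σ²/2) = exp(6.275 + 0.1750) = 633 m³/s.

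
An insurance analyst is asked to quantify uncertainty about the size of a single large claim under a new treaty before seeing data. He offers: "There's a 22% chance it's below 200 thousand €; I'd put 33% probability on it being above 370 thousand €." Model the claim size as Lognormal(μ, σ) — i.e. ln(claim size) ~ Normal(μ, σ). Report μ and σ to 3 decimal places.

If T ~ Lognormal(μ,σ) then ln T ~ Normal(μ,σ), so the p-quantile of ln T is μ + z_p·σ.
ln(200) = 5.298 and ln(370) = 5.914; z_{0.22} = -0.7722, z_{0.67} = 0.4399.
σ = (5.914 − 5.298)/(0.4399 − (-0.7722)) = 0.508.
μ = 5.298 − (-0.7722)·0.508 = 5.690.

μ ≈ 5.690, σ ≈ 0.508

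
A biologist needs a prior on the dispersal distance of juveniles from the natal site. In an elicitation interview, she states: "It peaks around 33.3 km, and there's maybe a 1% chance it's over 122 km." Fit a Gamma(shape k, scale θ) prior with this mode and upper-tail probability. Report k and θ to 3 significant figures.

k ≈ 3.54, θ ≈ 13.1

Gamma(k,θ) with k>1 has mode (k−1)θ, so θ = 33.3/(k−1).
Need P(X < 122) = 0.99 with θ tied to k this way. Start at k = 2, θ = 33.3: P(X<122) ≈ 0.880.
Too low — raise k to concentrate. Iterating converges to k ≈ 3.54.
Then θ = 33.3/(3.54−1) ≈ 13.1.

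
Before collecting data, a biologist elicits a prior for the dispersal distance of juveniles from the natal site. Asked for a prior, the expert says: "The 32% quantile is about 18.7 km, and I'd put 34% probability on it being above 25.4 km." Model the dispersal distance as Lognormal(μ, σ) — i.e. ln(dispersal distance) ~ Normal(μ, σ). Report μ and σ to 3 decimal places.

If T ~ Lognormal(μ,σ) then ln T ~ Normal(μ,σ), so the p-quantile of ln T is μ + z_p·σ.
ln(18.7) = 2.929 and ln(25.4) = 3.235; z_{0.32} = -0.4677, z_{0.66} = 0.4125.
σ = (3.235 − 2.929)/(0.4125 − (-0.4677)) = 0.348.
μ = 2.929 − (-0.4677)·0.348 = 3.091.

μ ≈ 3.091, σ ≈ 0.348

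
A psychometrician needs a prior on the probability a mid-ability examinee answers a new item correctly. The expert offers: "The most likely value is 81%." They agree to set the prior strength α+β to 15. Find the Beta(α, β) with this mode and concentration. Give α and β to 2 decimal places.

α = 11.53, β = 3.47

For α,β > 1 the Beta mode is (α−1)/(α+β−2). With α+β = 15, the mode is (α−1)/13.
Set (α−1)/13 = 0.81 → α = 1 + 0.81·13 = 11.53.
β = 15 − α = 3.47.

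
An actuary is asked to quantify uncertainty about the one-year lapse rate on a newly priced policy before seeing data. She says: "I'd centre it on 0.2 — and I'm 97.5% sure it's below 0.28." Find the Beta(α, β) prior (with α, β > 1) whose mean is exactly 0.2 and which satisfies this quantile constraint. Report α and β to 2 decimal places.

α ≈ 21.63, β ≈ 86.53

With mean 0.2 fixed, write α = 0.2s, β = 0.8s where s = α+β.
Need P(θ < 0.28) = 0.975 under Beta(0.2s, 0.8s). Normal approximation: (q−m)/√(m(1−m)/s) ≈ z_{0.975} = 1.96, so s ≈ 0.2·0.8·(1.96)²/(0.28−0.2)² = 96.0.
At s = 96.0: P(θ<0.28) ≈ 0.968. Adjusting to match 0.975 gives s ≈ 108.17.
So α = 0.2·108.17 ≈ 21.63, β = 0.8·108.17 ≈ 86.53.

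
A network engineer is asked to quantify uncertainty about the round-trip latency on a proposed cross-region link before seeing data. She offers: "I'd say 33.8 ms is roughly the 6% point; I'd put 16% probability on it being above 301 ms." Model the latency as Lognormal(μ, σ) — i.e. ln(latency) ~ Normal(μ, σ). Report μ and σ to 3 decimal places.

μ ≈ 4.854, σ ≈ 0.858

If T ~ Lognormal(μ,σ) then ln T ~ Normal(μ,σ), so the p-quantile of ln T is μ + z_p·σ.
ln(33.8) = 3.52 and ln(301) = 5.707; z_{0.06} = -1.555, z_{0.84} = 0.9945.
σ = (5.707 − 3.52)/(0.9945 − (-1.555)) = 0.858.
μ = 3.52 − (-1.555)·0.858 = 4.854.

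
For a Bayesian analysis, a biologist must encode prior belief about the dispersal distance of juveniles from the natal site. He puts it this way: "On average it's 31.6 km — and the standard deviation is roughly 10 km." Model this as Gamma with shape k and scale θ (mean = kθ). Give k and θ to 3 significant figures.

k ≈ 9.99, θ ≈ 3.16

For Gamma(k, scale θ): mean = kθ, variance = kθ², so CV = 1/√k.
CV = SD/mean = 10/31.6 = 0.3165, hence k = 1/CV² = 9.99.
Then θ = mean/k = 31.6/9.99 = 3.16.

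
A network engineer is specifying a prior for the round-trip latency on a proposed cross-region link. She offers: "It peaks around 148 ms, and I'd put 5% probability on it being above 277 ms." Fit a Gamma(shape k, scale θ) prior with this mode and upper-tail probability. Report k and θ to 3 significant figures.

Gamma(k,θ) with k>1 has mode (k−1)θ, so θ = 148/(k−1).
Need P(X < 277) = 0.95 with θ tied to k this way. Start at k = 2, θ = 148: P(X<277) ≈ 0.558.
Too low — raise k to concentrate. Iterating converges to k ≈ 8.08.
Then θ = 148/(8.08−1) ≈ 20.9.

k ≈ 8.08, θ ≈ 20.9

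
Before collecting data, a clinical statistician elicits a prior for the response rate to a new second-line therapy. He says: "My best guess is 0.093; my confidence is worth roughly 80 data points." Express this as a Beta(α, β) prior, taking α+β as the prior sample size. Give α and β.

α = 7.44, β = 72.56

Under the effective-sample-size interpretation, Beta(α, β) has prior mean α/(α+β) and prior sample size α+β.
So α+β = 80 and α/(α+β) = 0.093, giving α = 0.093·80 = 7.44 and β = 80 − 7.44 = 72.56.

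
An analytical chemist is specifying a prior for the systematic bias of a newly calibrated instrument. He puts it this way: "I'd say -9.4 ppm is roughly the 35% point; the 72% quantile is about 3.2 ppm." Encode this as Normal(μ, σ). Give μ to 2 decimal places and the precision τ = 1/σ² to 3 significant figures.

The p-quantile of Normal(μ,σ) is μ + z_p·σ, with z_{0.35} = -0.3853 and z_{0.72} = 0.5828.
Eliminate σ: μ = (z₂·x₁ − z₁·x₂)/(z₂ − z₁) = (0.5828·-9.4 − (-0.3853)·3.2)/0.9682 = -4.39.
Then σ = (x₂ − x₁)/(z₂ − z₁) = (3.2 − -9.4)/0.9682 = 13.01.
Precision τ = 1/σ² = 1/13.01² = 0.0059.

μ = -4.39, τ = 0.0059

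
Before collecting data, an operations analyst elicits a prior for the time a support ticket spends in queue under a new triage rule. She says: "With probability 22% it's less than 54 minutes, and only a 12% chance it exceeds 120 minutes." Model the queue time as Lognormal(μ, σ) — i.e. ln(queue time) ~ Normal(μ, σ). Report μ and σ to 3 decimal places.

If T ~ Lognormal(μ,σ) then ln T ~ Normal(μ,σ), so the p-quantile of ln T is μ + z_p·σ.
ln(54) = 3.989 and ln(120) = 4.787; z_{0.22} = -0.7722, z_{0.88} = 1.175.
σ = (4.787 − 3.989)/(1.175 − (-0.7722)) = 0.410.
μ = 3.989 − (-0.7722)·0.410 = 4.306.

μ ≈ 4.306, σ ≈ 0.410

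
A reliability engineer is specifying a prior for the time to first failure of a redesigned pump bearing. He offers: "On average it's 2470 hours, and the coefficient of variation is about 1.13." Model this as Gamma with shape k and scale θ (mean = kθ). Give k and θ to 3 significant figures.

k ≈ 0.783, θ ≈ 3150

For Gamma(k, scale θ): mean = kθ, variance = kθ², so CV = 1/√k.
CV = 1.13, hence k = 1/CV² = 0.783.
Then θ = mean/k = 2470/0.783 = 3150.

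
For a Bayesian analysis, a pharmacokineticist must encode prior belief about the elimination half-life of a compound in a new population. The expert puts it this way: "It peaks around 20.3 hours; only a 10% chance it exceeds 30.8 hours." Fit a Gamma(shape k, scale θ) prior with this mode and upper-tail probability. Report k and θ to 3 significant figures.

Gamma(k,θ) with k>1 has mode (k−1)θ, so θ = 20.3/(k−1).
Need P(X < 30.8) = 0.9 with θ tied to k this way. Start at k = 2, θ = 20.3: P(X<30.8) ≈ 0.448.
Too low — raise k to concentrate. Iterating converges to k ≈ 11.7.
Then θ = 20.3/(11.7−1) ≈ 1.89.

k ≈ 11.7, θ ≈ 1.89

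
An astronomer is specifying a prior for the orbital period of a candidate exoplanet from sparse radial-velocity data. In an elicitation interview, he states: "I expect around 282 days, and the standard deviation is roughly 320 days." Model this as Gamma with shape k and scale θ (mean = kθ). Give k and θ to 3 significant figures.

k ≈ 0.777, θ ≈ 363

For Gamma(k, scale θ): mean = kθ, variance = kθ², so CV = 1/√k.
CV = SD/mean = 320/282 = 1.135, hence k = 1/CV² = 0.777.
Then θ = mean/k = 282/0.777 = 363.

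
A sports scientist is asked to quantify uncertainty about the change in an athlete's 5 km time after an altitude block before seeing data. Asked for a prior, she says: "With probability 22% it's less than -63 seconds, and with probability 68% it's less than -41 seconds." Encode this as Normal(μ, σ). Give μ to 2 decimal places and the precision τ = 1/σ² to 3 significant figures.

μ = -49.30, τ = 0.00318

The p-quantile of Normal(μ,σ) is μ + z_p·σ, with z_{0.22} = -0.7722 and z_{0.68} = 0.4677.
Eliminate σ: μ = (z₂·x₁ − z₁·x₂)/(z₂ − z₁) = (0.4677·-63 − (-0.7722)·-41)/1.24 = -49.30.
Then σ = (x₂ − x₁)/(z₂ − z₁) = (-41 − -63)/1.24 = 17.74.
Precision τ = 1/σ² = 1/17.74² = 0.00318.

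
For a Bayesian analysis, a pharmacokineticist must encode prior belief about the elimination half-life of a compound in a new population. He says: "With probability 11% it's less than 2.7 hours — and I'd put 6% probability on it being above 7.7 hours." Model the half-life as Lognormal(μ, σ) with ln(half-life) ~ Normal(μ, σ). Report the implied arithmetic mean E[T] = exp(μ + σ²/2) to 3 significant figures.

If T ~ Lognormal(μ,σ) then ln T ~ Normal(μ,σ), so the p-quantile of ln T is μ + z_p·σ.
ln(2.7) = 0.9933 and ln(7.7) = 2.041; z_{0.11} = -1.227, z_{0.94} = 1.555.
σ = (2.041 − 0.9933)/(1.555 − (-1.227)) = 0.377.
μ = 0.9933 − (-1.227)·0.377 = 1.455.
E[T] = exp(μ + σ²/2) = exp(1.455 + 0.0710) = 4.6 hours.

E[T] ≈ 4.6 hours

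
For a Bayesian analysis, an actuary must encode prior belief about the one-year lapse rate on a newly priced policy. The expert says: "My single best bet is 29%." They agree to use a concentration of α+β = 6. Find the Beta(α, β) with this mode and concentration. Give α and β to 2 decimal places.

α = 2.16, β = 3.84

For α,β > 1 the Beta mode is (α−1)/(α+β−2). With α+β = 6, the mode is (α−1)/4.
Set (α−1)/4 = 0.29 → α = 1 + 0.29·4 = 2.16.
β = 6 − α = 3.84.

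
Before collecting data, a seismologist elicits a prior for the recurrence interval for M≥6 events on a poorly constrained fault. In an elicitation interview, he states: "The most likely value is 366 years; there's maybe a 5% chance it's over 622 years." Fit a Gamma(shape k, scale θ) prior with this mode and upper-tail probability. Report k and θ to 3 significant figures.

Gamma(k,θ) with k>1 has mode (k−1)θ, so θ = 366/(k−1).
Need P(X < 622) = 0.95 with θ tied to k this way. Start at k = 2, θ = 366: P(X<622) ≈ 0.507.
Too low — raise k to concentrate. Iterating converges to k ≈ 10.9.
Then θ = 366/(10.9−1) ≈ 36.9.

k ≈ 10.9, θ ≈ 36.9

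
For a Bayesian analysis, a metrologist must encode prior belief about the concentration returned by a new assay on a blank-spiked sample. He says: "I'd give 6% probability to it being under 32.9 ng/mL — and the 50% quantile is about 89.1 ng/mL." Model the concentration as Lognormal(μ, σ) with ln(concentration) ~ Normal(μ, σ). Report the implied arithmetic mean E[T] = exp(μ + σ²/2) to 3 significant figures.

If T ~ Lognormal(μ,σ) then ln T ~ Normal(μ,σ), so the p-quantile of ln T is μ + z_p·σ.
ln(32.9) = 3.493 and ln(89.1) = 4.49; z_{0.06} = -1.555, z_{0.5} = 0.
σ = (4.49 − 3.493)/(0 − (-1.555)) = 0.641.
μ = 3.493 − (-1.555)·0.641 = 4.490.
E[T] = exp(μ + σ²/2) = exp(4.490 + 0.2053) = 109 ng/mL.

E[T] ≈ 109 ng/mL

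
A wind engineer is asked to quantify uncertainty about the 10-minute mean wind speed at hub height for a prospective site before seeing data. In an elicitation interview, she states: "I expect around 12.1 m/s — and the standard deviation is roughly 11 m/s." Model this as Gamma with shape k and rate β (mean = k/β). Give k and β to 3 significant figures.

k ≈ 1.21, β ≈ 0.1

For Gamma(k, rate β): mean = k/β, variance = k/β², so CV = 1/√k.
CV = SD/mean = 11/12.1 = 0.9091, hence k = 1/CV² = 1.21.
Then β = k/mean = 1.21/12.1 = 0.1.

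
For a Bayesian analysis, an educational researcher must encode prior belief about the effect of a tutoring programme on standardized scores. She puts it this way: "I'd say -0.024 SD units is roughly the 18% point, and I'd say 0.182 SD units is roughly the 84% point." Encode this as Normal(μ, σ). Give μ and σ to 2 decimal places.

For Normal(μ,σ), the p-quantile is μ + z_p·σ. Here z_{0.18} = -0.9154, z_{0.84} = 0.9945.
So -0.024 = μ − 0.9154σ and 0.182 = μ + 0.9945σ.
Subtracting: σ = (0.182 − -0.024)/(0.9945 − (-0.9154)) = 0.11.
Then μ = -0.024 − (-0.9154)·0.11 = 0.07.

μ = 0.07, σ = 0.11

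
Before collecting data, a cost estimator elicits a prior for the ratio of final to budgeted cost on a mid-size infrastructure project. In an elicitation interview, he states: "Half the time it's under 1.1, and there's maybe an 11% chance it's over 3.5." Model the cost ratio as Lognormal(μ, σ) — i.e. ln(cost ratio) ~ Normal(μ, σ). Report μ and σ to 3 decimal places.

If T ~ Lognormal(μ,σ) then ln T ~ Normal(μ,σ), so the p-quantile of ln T is μ + z_p·σ.
ln(1.1) = 0.09531 and ln(3.5) = 1.253; z_{0.5} = 0, z_{0.89} = 1.227.
σ = (1.253 − 0.09531)/(1.227 − (0)) = 0.944.
μ = 0.09531 − (0)·0.944 = 0.095.

μ ≈ 0.095, σ ≈ 0.944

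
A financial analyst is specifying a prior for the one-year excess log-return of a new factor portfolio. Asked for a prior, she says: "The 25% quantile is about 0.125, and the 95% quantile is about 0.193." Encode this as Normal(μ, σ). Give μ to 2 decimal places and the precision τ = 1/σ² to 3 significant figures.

For Normal(μ,σ), the p-quantile is μ + z_p·σ. Here z_{0.25} = -0.6745, z_{0.95} = 1.645.
So 0.125 = μ − 0.6745σ and 0.193 = μ + 1.645σ.
Subtracting: σ = (0.193 − 0.125)/(1.645 − (-0.6745)) = 0.03.
Then μ = 0.125 − (-0.6745)·0.03 = 0.14.
Precision τ = 1/σ² = 1/0.02932² = 1160.

μ = 0.14, τ = 1160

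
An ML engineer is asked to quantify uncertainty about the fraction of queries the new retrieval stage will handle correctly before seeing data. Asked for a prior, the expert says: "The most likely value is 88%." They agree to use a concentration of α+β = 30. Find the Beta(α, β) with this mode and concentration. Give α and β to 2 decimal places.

α = 25.64, β = 4.36

For α,β > 1 the Beta mode is (α−1)/(α+β−2). With α+β = 30, the mode is (α−1)/28.
Set (α−1)/28 = 0.88 → α = 1 + 0.88·28 = 25.64.
β = 30 − α = 4.36.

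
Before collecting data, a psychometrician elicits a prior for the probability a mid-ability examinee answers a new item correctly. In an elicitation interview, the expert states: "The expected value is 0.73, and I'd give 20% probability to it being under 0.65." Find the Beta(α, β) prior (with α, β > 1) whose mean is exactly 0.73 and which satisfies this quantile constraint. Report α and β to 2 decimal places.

α ≈ 14.96, β ≈ 5.53

With mean 0.73 fixed, write α = 0.73s, β = 0.27s where s = α+β.
Need P(θ < 0.65) = 0.2 under Beta(0.73s, 0.27s). Normal approximation: (q−m)/√(m(1−m)/s) ≈ z_{0.2} = -0.842, so s ≈ 0.73·0.27·(-0.842)²/(0.65−0.73)² = 21.8.
At s = 21.8: P(θ<0.65) ≈ 0.194. Adjusting to match 0.2 gives s ≈ 20.49.
So α = 0.73·20.49 ≈ 14.96, β = 0.27·20.49 ≈ 5.53.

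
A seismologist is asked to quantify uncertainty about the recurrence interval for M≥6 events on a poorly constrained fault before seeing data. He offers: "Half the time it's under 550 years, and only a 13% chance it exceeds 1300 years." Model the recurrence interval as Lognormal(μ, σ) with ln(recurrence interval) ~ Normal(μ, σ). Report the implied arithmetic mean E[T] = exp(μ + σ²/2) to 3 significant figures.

If T ~ Lognormal(μ,σ) then ln T ~ Normal(μ,σ), so the p-quantile of ln T is μ + z_p·σ.
ln(550) = 6.31 and ln(1300) = 7.17; z_{0.5} = 0, z_{0.87} = 1.126.
σ = (7.17 − 6.31)/(1.126 − (0)) = 0.764.
μ = 6.31 − (0)·0.764 = 6.310.
E[T] = exp(μ + σ²/2) = exp(6.310 + 0.2916) = 736 years.

E[T] ≈ 736 years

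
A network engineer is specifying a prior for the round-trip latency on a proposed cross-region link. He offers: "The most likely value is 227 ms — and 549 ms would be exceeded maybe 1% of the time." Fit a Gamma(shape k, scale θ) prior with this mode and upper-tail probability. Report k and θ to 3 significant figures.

Gamma(k,θ) with k>1 has mode (k−1)θ, so θ = 227/(k−1).
Need P(X < 549) = 0.99 with θ tied to k this way. Start at k = 2, θ = 227: P(X<549) ≈ 0.696.
Too low — raise k to concentrate. Iterating converges to k ≈ 7.06.
Then θ = 227/(7.06−1) ≈ 37.5.

k ≈ 7.06, θ ≈ 37.5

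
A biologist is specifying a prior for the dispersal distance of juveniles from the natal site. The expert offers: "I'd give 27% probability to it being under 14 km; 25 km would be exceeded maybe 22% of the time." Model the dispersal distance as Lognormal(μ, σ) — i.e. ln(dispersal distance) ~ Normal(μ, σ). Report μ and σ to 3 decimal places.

If T ~ Lognormal(μ,σ) then ln T ~ Normal(μ,σ), so the p-quantile of ln T is μ + z_p·σ.
ln(14) = 2.639 and ln(25) = 3.219; z_{0.27} = -0.6128, z_{0.78} = 0.7722.
σ = (3.219 − 2.639)/(0.7722 − (-0.6128)) = 0.419.
μ = 2.639 − (-0.6128)·0.419 = 2.896.

μ ≈ 2.896, σ ≈ 0.419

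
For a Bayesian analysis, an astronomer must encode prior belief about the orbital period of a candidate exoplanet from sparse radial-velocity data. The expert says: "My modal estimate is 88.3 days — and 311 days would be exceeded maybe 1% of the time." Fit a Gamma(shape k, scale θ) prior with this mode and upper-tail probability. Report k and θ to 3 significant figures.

Gamma(k,θ) with k>1 has mode (k−1)θ, so θ = 88.3/(k−1).
Need P(X < 311) = 0.99 with θ tied to k this way. Start at k = 2, θ = 88.3: P(X<311) ≈ 0.866.
Too low — raise k to concentrate. Iterating converges to k ≈ 3.73.
Then θ = 88.3/(3.73−1) ≈ 32.4.

k ≈ 3.73, θ ≈ 32.4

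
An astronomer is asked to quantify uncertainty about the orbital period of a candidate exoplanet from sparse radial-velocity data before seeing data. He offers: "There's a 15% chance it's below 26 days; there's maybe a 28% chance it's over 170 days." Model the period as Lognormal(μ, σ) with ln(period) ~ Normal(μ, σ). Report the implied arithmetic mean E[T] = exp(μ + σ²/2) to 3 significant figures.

If T ~ Lognormal(μ,σ) then ln T ~ Normal(μ,σ), so the p-quantile of ln T is μ + z_p·σ.
ln(26) = 3.258 and ln(170) = 5.136; z_{0.15} = -1.036, z_{0.72} = 0.5828.
σ = (5.136 − 3.258)/(0.5828 − (-1.036)) = 1.160.
μ = 3.258 − (-1.036)·1.160 = 4.460.
E[T] = exp(μ + σ²/2) = exp(4.460 + 0.6723) = 169 days.

E[T] ≈ 169 days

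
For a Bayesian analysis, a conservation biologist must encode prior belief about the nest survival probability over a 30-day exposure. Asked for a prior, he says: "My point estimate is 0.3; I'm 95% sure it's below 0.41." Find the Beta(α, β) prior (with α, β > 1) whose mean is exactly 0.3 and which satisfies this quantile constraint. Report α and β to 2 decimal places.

α ≈ 15.02, β ≈ 35.05

With mean 0.3 fixed, write α = 0.3s, β = 0.7s where s = α+β.
Need P(θ < 0.41) = 0.95 under Beta(0.3s, 0.7s). Normal approximation: (q−m)/√(m(1−m)/s) ≈ z_{0.95} = 1.64, so s ≈ 0.3·0.7·(1.64)²/(0.41−0.3)² = 47.0.
At s = 47.0: P(θ<0.41) ≈ 0.945. Adjusting to match 0.95 gives s ≈ 50.08.
So α = 0.3·50.08 ≈ 15.02, β = 0.7·50.08 ≈ 35.05.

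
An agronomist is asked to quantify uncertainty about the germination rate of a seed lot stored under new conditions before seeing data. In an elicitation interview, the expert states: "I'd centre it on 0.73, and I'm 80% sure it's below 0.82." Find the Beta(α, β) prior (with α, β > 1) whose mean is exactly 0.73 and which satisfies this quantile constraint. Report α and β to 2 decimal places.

With mean 0.73 fixed, write α = 0.73s, β = 0.27s where s = α+β.
Need P(θ < 0.82) = 0.8 under Beta(0.73s, 0.27s). Normal approximation: (q−m)/√(m(1−m)/s) ≈ z_{0.8} = 0.842, so s ≈ 0.73·0.27·(0.842)²/(0.82−0.73)² = 17.2.
At s = 17.2: P(θ<0.82) ≈ 0.795. Adjusting to match 0.8 gives s ≈ 17.89.
So α = 0.73·17.89 ≈ 13.06, β = 0.27·17.89 ≈ 4.83.

α ≈ 13.06, β ≈ 4.83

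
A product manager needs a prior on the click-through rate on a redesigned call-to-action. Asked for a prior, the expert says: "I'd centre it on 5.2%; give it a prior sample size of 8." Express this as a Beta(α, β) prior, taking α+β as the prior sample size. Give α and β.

α = 0.416, β = 7.584

Under the effective-sample-size interpretation, Beta(α, β) has prior mean α/(α+β) and prior sample size α+β.
So α+β = 8 and α/(α+β) = 0.052, giving α = 0.052·8 = 0.416 and β = 8 − 0.416 = 7.584.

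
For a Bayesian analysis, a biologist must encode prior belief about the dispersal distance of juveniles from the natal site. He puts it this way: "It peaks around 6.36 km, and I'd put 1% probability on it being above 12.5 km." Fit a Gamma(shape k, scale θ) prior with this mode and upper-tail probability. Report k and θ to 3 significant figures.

k ≈ 11.8, θ ≈ 0.589

Gamma(k,θ) with k>1 has mode (k−1)θ, so θ = 6.36/(k−1).
Need P(X < 12.5) = 0.99 with θ tied to k this way. Start at k = 2, θ = 6.36: P(X<12.5) ≈ 0.585.
Too low — raise k to concentrate. Iterating converges to k ≈ 11.8.
Then θ = 6.36/(11.8−1) ≈ 0.589.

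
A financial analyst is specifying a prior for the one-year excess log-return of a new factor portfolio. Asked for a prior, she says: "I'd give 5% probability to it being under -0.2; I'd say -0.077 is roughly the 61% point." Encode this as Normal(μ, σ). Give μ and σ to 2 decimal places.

μ = -0.09, σ = 0.06

The p-quantile of Normal(μ,σ) is μ + z_p·σ, with z_{0.05} = -1.645 and z_{0.61} = 0.2793.
Eliminate σ: μ = (z₂·x₁ − z₁·x₂)/(z₂ − z₁) = (0.2793·-0.2 − (-1.645)·-0.077)/1.924 = -0.09.
Then σ = (x₂ − x₁)/(z₂ − z₁) = (-0.077 − -0.2)/1.924 = 0.06.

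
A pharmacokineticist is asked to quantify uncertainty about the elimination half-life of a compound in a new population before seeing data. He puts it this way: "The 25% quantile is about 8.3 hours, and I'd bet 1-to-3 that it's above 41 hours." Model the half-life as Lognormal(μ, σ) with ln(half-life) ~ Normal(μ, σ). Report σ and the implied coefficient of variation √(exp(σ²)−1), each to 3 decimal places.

σ ≈ 1.184, CV ≈ 1.750

If T ~ Lognormal(μ,σ) then ln T ~ Normal(μ,σ), so the p-quantile of ln T is μ + z_p·σ.
ln(8.3) = 2.116 and ln(41) = 3.714; z_{0.25} = -0.6745, z_{0.75} = 0.6745.
σ = (3.714 − 2.116)/(0.6745 − (-0.6745)) = 1.184.
μ = 2.116 − (-0.6745)·1.184 = 2.915.
CV = √(exp(σ²)−1) = √(exp(1.4021)−1) = 1.750.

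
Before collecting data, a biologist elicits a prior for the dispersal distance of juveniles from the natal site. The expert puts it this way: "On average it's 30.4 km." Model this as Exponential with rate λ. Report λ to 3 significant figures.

Exponential mean = 1/λ, so λ = 1/30.4 = 0.0329.

λ ≈ 0.0329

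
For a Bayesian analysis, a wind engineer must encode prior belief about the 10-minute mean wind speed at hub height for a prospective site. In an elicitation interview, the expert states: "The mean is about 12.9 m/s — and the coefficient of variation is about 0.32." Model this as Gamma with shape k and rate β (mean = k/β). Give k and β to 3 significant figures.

k ≈ 9.77, β ≈ 0.757

For Gamma(k, rate β): mean = k/β, variance = k/β², so CV = 1/√k.
CV = 0.32, hence k = 1/CV² = 9.77.
Then β = k/mean = 9.77/12.9 = 0.757.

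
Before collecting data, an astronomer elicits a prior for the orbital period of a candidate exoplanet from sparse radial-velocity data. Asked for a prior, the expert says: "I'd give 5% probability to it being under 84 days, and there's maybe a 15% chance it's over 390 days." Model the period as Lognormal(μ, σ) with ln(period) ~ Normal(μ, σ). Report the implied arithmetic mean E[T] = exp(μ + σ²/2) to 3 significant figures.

E[T] ≈ 254 days

If T ~ Lognormal(μ,σ) then ln T ~ Normal(μ,σ), so the p-quantile of ln T is μ + z_p·σ.
ln(84) = 4.431 and ln(390) = 5.966; z_{0.05} = -1.645, z_{0.85} = 1.036.
σ = (5.966 − 4.431)/(1.036 − (-1.645)) = 0.573.
μ = 4.431 − (-1.645)·0.573 = 5.373.
E[T] = exp(μ + σ²/2) = exp(5.373 + 0.1639) = 254 days.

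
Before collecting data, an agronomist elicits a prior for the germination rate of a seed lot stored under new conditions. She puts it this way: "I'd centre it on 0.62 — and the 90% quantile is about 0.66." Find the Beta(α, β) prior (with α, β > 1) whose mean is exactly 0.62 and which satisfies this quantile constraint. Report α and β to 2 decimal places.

With mean 0.62 fixed, write α = 0.62s, β = 0.38s where s = α+β.
Need P(θ < 0.66) = 0.9 under Beta(0.62s, 0.38s). Normal approximation: (q−m)/√(m(1−m)/s) ≈ z_{0.9} = 1.28, so s ≈ 0.62·0.38·(1.28)²/(0.66−0.62)² = 241.8.
At s = 241.8: P(θ<0.66) ≈ 0.901. Adjusting to match 0.9 gives s ≈ 238.85.
So α = 0.62·238.85 ≈ 148.09, β = 0.38·238.85 ≈ 90.76.

α ≈ 148.09, β ≈ 90.76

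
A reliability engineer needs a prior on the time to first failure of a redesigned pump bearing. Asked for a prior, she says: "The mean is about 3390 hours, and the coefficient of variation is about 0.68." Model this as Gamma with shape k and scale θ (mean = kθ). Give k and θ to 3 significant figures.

For Gamma(k, scale θ): mean = kθ, variance = kθ², so CV = 1/√k.
CV = 0.68, hence k = 1/CV² = 2.16.
Then θ = mean/k = 3390/2.16 = 1570.

k ≈ 2.16, θ ≈ 1570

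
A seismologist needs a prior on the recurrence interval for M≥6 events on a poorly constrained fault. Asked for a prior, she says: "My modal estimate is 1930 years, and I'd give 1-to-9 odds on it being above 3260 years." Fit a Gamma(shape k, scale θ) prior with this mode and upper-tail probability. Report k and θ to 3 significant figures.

Gamma(k,θ) with k>1 has mode (k−1)θ, so θ = 1930/(k−1).
Need P(X < 3260) = 0.9 with θ tied to k this way. Start at k = 2, θ = 1930: P(X<3260) ≈ 0.503.
Too low — raise k to concentrate. Iterating converges to k ≈ 7.88.
Then θ = 1930/(7.88−1) ≈ 280.

k ≈ 7.88, θ ≈ 280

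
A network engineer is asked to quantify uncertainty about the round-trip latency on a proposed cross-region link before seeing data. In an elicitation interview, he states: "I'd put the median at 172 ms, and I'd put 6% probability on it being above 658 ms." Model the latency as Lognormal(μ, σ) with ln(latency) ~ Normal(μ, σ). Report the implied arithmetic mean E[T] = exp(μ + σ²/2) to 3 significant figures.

If T ~ Lognormal(μ,σ) then ln T ~ Normal(μ,σ), so the p-quantile of ln T is μ + z_p·σ.
ln(172) = 5.147 and ln(658) = 6.489; z_{0.5} = 0, z_{0.94} = 1.555.
σ = (6.489 − 5.147)/(1.555 − (0)) = 0.863.
μ = 5.147 − (0)·0.863 = 5.147.
E[T] = exp(μ + σ²/2) = exp(5.147 + 0.3724) = 250 ms.

E[T] ≈ 250 ms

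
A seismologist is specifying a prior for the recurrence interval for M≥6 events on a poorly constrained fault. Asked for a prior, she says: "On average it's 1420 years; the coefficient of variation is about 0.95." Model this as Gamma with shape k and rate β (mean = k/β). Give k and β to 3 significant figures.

k ≈ 1.11, β ≈ 0.00078

For Gamma(k, rate β): mean = k/β, variance = k/β², so CV = 1/√k.
CV = 0.95, hence k = 1/CV² = 1.11.
Then β = k/mean = 1.11/1420 = 0.00078.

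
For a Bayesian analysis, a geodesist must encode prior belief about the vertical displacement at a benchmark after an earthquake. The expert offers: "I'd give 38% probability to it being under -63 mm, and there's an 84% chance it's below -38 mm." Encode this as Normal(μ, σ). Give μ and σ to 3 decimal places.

μ = -57.125, σ = 19.232

The p-quantile of Normal(μ,σ) is μ + z_p·σ, with z_{0.38} = -0.3055 and z_{0.84} = 0.9945.
Eliminate σ: μ = (z₂·x₁ − z₁·x₂)/(z₂ − z₁) = (0.9945·-63 − (-0.3055)·-38)/1.3 = -57.125.
Then σ = (x₂ − x₁)/(z₂ − z₁) = (-38 − -63)/1.3 = 19.232.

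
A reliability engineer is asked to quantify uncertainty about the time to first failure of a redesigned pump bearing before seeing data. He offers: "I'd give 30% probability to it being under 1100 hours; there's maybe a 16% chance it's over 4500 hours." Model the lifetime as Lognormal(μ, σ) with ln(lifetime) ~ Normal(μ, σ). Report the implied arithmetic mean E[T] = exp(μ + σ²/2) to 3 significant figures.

E[T] ≈ 2750 hours

If T ~ Lognormal(μ,σ) then ln T ~ Normal(μ,σ), so the p-quantile of ln T is μ + z_p·σ.
ln(1100) = 7.003 and ln(4500) = 8.412; z_{0.3} = -0.5244, z_{0.84} = 0.9945.
σ = (8.412 − 7.003)/(0.9945 − (-0.5244)) = 0.928.
μ = 7.003 − (-0.5244)·0.928 = 7.489.
E[T] = exp(μ + σ²/2) = exp(7.489 + 0.4301) = 2750 hours.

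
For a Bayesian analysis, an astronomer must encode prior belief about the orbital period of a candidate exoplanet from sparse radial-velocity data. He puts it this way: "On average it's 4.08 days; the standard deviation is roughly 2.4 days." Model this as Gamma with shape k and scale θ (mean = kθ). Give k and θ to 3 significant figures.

For Gamma(k, scale θ): mean = kθ, variance = kθ², so CV = 1/√k.
CV = SD/mean = 2.4/4.08 = 0.5882, hence k = 1/CV² = 2.89.
Then θ = mean/k = 4.08/2.89 = 1.41.

k ≈ 2.89, θ ≈ 1.41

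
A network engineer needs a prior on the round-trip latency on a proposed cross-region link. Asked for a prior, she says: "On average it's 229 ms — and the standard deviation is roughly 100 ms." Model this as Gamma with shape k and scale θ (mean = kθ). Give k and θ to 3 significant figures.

k ≈ 5.24, θ ≈ 43.7

For Gamma(k, scale θ): mean = kθ, variance = kθ², so CV = 1/√k.
CV = SD/mean = 100/229 = 0.4367, hence k = 1/CV² = 5.24.
Then θ = mean/k = 229/5.24 = 43.7.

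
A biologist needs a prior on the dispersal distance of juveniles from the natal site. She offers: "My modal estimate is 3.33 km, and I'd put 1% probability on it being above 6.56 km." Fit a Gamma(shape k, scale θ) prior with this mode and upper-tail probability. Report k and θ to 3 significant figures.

Gamma(k,θ) with k>1 has mode (k−1)θ, so θ = 3.33/(k−1).
Need P(X < 6.56) = 0.99 with θ tied to k this way. Start at k = 2, θ = 3.33: P(X<6.56) ≈ 0.586.
Too low — raise k to concentrate. Iterating converges to k ≈ 11.7.
Then θ = 3.33/(11.7−1) ≈ 0.311.

k ≈ 11.7, θ ≈ 0.311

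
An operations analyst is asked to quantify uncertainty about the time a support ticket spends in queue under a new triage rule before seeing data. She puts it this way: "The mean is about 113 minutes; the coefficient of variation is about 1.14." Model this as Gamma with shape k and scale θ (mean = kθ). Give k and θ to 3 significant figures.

k ≈ 0.769, θ ≈ 147

For Gamma(k, scale θ): mean = kθ, variance = kθ², so CV = 1/√k.
CV = 1.14, hence k = 1/CV² = 0.769.
Then θ = mean/k = 113/0.769 = 147.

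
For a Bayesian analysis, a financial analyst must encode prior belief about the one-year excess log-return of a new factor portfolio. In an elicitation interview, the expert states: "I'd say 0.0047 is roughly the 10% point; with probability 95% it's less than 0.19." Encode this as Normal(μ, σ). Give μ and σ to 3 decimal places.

μ = 0.086, σ = 0.063

The p-quantile of Normal(μ,σ) is μ + z_p·σ, with z_{0.1} = -1.282 and z_{0.95} = 1.645.
Eliminate σ: μ = (z₂·x₁ − z₁·x₂)/(z₂ − z₁) = (1.645·0.0047 − (-1.282)·0.19)/2.926 = 0.086.
Then σ = (x₂ − x₁)/(z₂ − z₁) = (0.19 − 0.0047)/2.926 = 0.063.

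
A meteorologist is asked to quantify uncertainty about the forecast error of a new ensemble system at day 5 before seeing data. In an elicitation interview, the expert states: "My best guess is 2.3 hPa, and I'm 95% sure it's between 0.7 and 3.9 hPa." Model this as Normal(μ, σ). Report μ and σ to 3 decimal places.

A symmetric 95% interval runs μ ± z·σ with z = 1.96.
Half-width = 1.6, so σ = 1.6/1.96 = 0.816.
μ is the stated best guess, 2.300.

μ = 2.300, σ = 0.816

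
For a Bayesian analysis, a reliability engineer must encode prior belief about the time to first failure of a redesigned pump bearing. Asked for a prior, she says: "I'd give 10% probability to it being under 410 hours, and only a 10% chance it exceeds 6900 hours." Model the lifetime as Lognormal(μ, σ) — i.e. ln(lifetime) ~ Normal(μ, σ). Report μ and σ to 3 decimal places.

μ ≈ 7.428, σ ≈ 1.101

If T ~ Lognormal(μ,σ) then ln T ~ Normal(μ,σ), so the p-quantile of ln T is μ + z_p·σ.
ln(410) = 6.016 and ln(6900) = 8.839; z_{0.1} = -1.282, z_{0.9} = 1.282.
σ = (8.839 − 6.016)/(1.282 − (-1.282)) = 1.101.
μ = 6.016 − (-1.282)·1.101 = 7.428.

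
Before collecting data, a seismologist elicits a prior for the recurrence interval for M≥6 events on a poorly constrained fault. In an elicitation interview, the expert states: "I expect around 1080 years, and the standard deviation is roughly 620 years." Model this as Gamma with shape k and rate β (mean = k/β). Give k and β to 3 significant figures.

k ≈ 3.03, β ≈ 0.00281

For Gamma(k, rate β): mean = k/β, variance = k/β², so CV = 1/√k.
CV = SD/mean = 620/1080 = 0.5741, hence k = 1/CV² = 3.03.
Then β = k/mean = 3.03/1080 = 0.00281.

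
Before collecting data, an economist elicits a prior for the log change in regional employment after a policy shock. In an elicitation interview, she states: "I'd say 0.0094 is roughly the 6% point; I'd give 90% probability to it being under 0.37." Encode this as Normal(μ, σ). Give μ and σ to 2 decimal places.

μ = 0.21, σ = 0.13

The p-quantile of Normal(μ,σ) is μ + z_p·σ, with z_{0.06} = -1.555 and z_{0.9} = 1.282.
Eliminate σ: μ = (z₂·x₁ − z₁·x₂)/(z₂ − z₁) = (1.282·0.0094 − (-1.555)·0.37)/2.836 = 0.21.
Then σ = (x₂ − x₁)/(z₂ − z₁) = (0.37 − 0.0094)/2.836 = 0.13.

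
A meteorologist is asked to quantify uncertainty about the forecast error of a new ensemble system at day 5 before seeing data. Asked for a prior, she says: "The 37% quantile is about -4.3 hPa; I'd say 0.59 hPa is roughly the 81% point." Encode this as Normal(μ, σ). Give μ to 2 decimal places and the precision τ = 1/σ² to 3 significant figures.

μ = -2.96, τ = 0.0612

For Normal(μ,σ), the p-quantile is μ + z_p·σ. Here z_{0.37} = -0.3319, z_{0.81} = 0.8779.
So -4.3 = μ − 0.3319σ and 0.59 = μ + 0.8779σ.
Subtracting: σ = (0.59 − -4.3)/(0.8779 − (-0.3319)) = 4.04.
Then μ = -4.3 − (-0.3319)·4.04 = -2.96.
Precision τ = 1/σ² = 1/4.042² = 0.0612.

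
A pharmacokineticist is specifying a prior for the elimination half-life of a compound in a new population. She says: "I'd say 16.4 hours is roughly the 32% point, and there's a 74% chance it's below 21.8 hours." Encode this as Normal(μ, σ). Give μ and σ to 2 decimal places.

μ = 18.67, σ = 4.86

The p-quantile of Normal(μ,σ) is μ + z_p·σ, with z_{0.32} = -0.4677 and z_{0.74} = 0.6433.
Eliminate σ: μ = (z₂·x₁ − z₁·x₂)/(z₂ − z₁) = (0.6433·16.4 − (-0.4677)·21.8)/1.111 = 18.67.
Then σ = (x₂ − x₁)/(z₂ − z₁) = (21.8 − 16.4)/1.111 = 4.86.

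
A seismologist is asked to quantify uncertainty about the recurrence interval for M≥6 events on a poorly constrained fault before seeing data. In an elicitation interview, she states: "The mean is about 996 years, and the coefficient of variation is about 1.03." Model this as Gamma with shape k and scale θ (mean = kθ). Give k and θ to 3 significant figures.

k ≈ 0.943, θ ≈ 1060

For Gamma(k, scale θ): mean = kθ, variance = kθ², so CV = 1/√k.
CV = 1.03, hence k = 1/CV² = 0.943.
Then θ = mean/k = 996/0.943 = 1060.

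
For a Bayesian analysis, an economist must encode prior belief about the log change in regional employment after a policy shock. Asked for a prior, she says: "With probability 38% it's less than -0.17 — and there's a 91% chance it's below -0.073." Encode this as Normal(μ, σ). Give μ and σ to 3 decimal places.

μ = -0.152, σ = 0.059

The p-quantile of Normal(μ,σ) is μ + z_p·σ, with z_{0.38} = -0.3055 and z_{0.91} = 1.341.
Eliminate σ: μ = (z₂·x₁ − z₁·x₂)/(z₂ − z₁) = (1.341·-0.17 − (-0.3055)·-0.073)/1.646 = -0.152.
Then σ = (x₂ − x₁)/(z₂ − z₁) = (-0.073 − -0.17)/1.646 = 0.059.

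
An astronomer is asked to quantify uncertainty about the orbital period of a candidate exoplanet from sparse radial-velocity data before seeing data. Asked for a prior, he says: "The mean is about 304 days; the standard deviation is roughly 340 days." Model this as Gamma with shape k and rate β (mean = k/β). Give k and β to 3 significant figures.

For Gamma(k, rate β): mean = k/β, variance = k/β², so CV = 1/√k.
CV = SD/mean = 340/304 = 1.118, hence k = 1/CV² = 0.799.
Then β = k/mean = 0.799/304 = 0.00263.

k ≈ 0.799, β ≈ 0.00263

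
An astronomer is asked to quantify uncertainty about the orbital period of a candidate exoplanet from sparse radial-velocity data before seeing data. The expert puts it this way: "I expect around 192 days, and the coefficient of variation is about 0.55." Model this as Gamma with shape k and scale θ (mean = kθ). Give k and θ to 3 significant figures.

For Gamma(k, scale θ): mean = kθ, variance = kθ², so CV = 1/√k.
CV = 0.55, hence k = 1/CV² = 3.31.
Then θ = mean/k = 192/3.31 = 58.1.

k ≈ 3.31, θ ≈ 58.1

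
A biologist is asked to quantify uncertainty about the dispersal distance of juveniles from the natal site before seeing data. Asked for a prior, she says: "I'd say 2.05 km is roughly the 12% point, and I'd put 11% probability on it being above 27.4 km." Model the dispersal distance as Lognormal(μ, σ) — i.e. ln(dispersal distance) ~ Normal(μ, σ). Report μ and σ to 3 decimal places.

μ ≈ 1.986, σ ≈ 1.080

If T ~ Lognormal(μ,σ) then ln T ~ Normal(μ,σ), so the p-quantile of ln T is μ + z_p·σ.
ln(2.05) = 0.7178 and ln(27.4) = 3.311; z_{0.12} = -1.175, z_{0.89} = 1.227.
σ = (3.311 − 0.7178)/(1.227 − (-1.175)) = 1.080.
μ = 0.7178 − (-1.175)·1.080 = 1.986.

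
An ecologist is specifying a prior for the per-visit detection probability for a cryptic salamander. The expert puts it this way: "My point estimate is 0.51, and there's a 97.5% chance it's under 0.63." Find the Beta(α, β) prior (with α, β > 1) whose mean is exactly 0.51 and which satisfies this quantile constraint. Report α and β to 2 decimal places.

With mean 0.51 fixed, write α = 0.51s, β = 0.49s where s = α+β.
Need P(θ < 0.63) = 0.975 under Beta(0.51s, 0.49s). Normal approximation: (q−m)/√(m(1−m)/s) ≈ z_{0.975} = 1.96, so s ≈ 0.51·0.49·(1.96)²/(0.63−0.51)² = 66.7.
At s = 66.7: P(θ<0.63) ≈ 0.977. Adjusting to match 0.975 gives s ≈ 64.90.
So α = 0.51·64.90 ≈ 33.10, β = 0.49·64.90 ≈ 31.80.

α ≈ 33.10, β ≈ 31.80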